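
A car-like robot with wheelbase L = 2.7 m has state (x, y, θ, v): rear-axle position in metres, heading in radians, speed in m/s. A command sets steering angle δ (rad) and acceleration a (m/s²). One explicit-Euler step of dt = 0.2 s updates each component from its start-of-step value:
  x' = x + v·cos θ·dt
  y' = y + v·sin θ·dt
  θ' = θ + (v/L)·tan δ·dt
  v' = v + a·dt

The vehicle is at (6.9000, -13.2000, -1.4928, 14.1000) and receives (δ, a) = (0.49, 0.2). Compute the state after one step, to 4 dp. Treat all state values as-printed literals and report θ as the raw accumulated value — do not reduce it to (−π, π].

(7.1197, -16.0114, -0.9357, 14.1400)

x' = 6.9000 + 14.1000·cos(-1.4928)·0.2 = 7.1197
y' = -13.2000 + 14.1000·sin(-1.4928)·0.2 = -16.0114
θ' = -1.4928 + (14.1000/2.7)·tan(0.49)·0.2 = -0.9357
v' = 14.1000 + 0.2000·0.2 = 14.1400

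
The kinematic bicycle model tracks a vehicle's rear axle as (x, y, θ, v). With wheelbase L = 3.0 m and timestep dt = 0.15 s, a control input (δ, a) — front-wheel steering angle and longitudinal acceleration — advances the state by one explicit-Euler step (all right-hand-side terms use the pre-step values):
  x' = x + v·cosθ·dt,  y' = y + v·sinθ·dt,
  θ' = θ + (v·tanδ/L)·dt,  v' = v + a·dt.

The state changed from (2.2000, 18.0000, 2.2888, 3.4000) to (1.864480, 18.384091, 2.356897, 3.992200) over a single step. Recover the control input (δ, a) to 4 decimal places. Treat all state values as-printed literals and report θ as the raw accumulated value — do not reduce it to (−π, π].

a = (v'−v)/dt = (0.592200)/0.15 = 3.9480
Δθ = θ'−θ = 0.068097;  (v·dt/L) = 3.4000·0.15/3.0 = 0.170000
tan δ = Δθ·L/(v·dt) = 0.400571  →  δ = 0.3810

δ = 0.3810, a = 3.9480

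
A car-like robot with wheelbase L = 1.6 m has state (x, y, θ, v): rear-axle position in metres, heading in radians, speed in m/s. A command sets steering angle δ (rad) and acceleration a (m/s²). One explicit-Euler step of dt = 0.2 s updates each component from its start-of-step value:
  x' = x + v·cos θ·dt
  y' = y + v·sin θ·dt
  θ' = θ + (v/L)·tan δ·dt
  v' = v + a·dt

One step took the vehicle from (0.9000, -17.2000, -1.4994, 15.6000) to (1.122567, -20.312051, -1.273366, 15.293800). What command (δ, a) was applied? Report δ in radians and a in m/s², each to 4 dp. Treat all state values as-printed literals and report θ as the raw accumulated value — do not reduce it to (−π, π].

δ = 0.1154, a = -1.5310

a = (v'−v)/dt = (-0.306200)/0.2 = -1.5310
Δθ = θ'−θ = 0.226034;  (v·dt/L) = 15.6000·0.2/1.6 = 1.950000
tan δ = Δθ·L/(v·dt) = 0.115915  →  δ = 0.1154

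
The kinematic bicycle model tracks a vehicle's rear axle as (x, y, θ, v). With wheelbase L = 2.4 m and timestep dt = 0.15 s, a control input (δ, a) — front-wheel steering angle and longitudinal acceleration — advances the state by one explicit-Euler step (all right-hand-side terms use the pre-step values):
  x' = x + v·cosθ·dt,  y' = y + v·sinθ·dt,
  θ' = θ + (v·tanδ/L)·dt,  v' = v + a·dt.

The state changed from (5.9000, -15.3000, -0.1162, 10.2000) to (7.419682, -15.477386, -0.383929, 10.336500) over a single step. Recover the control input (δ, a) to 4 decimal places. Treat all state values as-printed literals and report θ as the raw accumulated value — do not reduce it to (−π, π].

a = (v'−v)/dt = (0.136500)/0.15 = 0.9100
Δθ = θ'−θ = -0.267729;  (v·dt/L) = 10.2000·0.15/2.4 = 0.637500
tan δ = Δθ·L/(v·dt) = -0.419967  →  δ = -0.3976

δ = -0.3976, a = 0.9100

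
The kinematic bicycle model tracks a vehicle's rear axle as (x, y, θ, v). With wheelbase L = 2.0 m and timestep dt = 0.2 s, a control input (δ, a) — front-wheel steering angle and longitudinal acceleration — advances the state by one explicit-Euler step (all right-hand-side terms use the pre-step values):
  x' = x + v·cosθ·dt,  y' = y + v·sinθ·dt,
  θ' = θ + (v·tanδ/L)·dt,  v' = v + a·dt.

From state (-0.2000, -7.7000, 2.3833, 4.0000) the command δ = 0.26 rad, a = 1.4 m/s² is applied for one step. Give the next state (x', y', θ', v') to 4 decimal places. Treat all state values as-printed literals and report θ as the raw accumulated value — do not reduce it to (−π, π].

x' = -0.2000 + 4.0000·cos(2.3833)·0.2 = -0.7808
y' = -7.7000 + 4.0000·sin(2.3833)·0.2 = -7.1499
θ' = 2.3833 + (4.0000/2.0)·tan(0.26)·0.2 = 2.4897
v' = 4.0000 + 1.4000·0.2 = 4.2800

(-0.7808, -7.1499, 2.4897, 4.2800)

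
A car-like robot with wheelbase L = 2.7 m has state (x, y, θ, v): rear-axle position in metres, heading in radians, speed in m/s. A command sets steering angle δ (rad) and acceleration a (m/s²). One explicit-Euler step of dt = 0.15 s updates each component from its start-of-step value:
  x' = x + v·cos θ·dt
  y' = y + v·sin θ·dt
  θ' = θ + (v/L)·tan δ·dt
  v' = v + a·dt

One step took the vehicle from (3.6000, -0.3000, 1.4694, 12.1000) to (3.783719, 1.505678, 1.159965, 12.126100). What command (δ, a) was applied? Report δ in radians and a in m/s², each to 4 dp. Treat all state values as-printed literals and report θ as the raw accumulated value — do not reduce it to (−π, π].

δ = -0.4314, a = 0.1740

a = (v'−v)/dt = (0.026100)/0.15 = 0.1740
Δθ = θ'−θ = -0.309435;  (v·dt/L) = 12.1000·0.15/2.7 = 0.672222
tan δ = Δθ·L/(v·dt) = -0.460317  →  δ = -0.4314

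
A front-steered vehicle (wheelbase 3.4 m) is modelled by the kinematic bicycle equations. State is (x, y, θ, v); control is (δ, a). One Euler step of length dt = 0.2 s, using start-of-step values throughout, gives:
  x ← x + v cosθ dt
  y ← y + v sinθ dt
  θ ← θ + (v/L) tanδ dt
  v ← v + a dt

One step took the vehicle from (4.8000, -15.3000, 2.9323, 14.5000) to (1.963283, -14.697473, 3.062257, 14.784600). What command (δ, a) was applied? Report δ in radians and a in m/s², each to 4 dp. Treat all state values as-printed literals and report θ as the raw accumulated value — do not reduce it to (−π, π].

δ = 0.1512, a = 1.4230

a = (v'−v)/dt = (0.284600)/0.2 = 1.4230
Δθ = θ'−θ = 0.129957;  (v·dt/L) = 14.5000·0.2/3.4 = 0.852941
tan δ = Δθ·L/(v·dt) = 0.152363  →  δ = 0.1512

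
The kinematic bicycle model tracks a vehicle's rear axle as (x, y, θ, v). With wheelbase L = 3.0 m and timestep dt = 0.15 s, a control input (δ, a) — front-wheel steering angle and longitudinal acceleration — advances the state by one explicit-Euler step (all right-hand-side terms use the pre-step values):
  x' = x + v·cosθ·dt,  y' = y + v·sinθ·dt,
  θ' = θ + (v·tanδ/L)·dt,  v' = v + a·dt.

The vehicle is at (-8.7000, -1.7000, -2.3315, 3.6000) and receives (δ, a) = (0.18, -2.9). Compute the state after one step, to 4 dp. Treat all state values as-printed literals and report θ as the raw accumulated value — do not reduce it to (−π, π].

(-9.0723, -2.0911, -2.2987, 3.1650)

x' = -8.7000 + 3.6000·cos(-2.3315)·0.15 = -9.0723
y' = -1.7000 + 3.6000·sin(-2.3315)·0.15 = -2.0911
θ' = -2.3315 + (3.6000/3.0)·tan(0.18)·0.15 = -2.2987
v' = 3.6000 − 2.9000·0.15 = 3.1650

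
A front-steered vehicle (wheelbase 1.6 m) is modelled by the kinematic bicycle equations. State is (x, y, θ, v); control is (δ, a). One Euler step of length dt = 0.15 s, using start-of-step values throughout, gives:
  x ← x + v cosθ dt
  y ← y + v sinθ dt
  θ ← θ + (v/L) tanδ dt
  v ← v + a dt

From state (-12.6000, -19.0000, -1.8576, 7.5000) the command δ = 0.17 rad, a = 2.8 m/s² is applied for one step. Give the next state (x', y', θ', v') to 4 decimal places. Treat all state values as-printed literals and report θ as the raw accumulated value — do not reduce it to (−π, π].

(-12.9182, -20.0790, -1.7369, 7.9200)

x' = -12.6000 + 7.5000·cos(-1.8576)·0.15 = -12.9182
y' = -19.0000 + 7.5000·sin(-1.8576)·0.15 = -20.0790
θ' = -1.8576 + (7.5000/1.6)·tan(0.17)·0.15 = -1.7369
v' = 7.5000 + 2.8000·0.15 = 7.9200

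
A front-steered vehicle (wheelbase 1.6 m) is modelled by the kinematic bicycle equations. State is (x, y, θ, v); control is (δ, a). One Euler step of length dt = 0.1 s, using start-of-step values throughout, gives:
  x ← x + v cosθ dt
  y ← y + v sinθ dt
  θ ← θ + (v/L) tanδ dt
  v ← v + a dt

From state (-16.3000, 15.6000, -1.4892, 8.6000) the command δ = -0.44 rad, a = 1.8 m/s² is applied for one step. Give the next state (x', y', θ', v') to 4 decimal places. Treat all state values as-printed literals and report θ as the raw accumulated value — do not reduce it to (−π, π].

x' = -16.3000 + 8.6000·cos(-1.4892)·0.1 = -16.2299
y' = 15.6000 + 8.6000·sin(-1.4892)·0.1 = 14.7429
θ' = -1.4892 + (8.6000/1.6)·tan(-0.44)·0.1 = -1.7422
v' = 8.6000 + 1.8000·0.1 = 8.7800

(-16.2299, 14.7429, -1.7422, 8.7800)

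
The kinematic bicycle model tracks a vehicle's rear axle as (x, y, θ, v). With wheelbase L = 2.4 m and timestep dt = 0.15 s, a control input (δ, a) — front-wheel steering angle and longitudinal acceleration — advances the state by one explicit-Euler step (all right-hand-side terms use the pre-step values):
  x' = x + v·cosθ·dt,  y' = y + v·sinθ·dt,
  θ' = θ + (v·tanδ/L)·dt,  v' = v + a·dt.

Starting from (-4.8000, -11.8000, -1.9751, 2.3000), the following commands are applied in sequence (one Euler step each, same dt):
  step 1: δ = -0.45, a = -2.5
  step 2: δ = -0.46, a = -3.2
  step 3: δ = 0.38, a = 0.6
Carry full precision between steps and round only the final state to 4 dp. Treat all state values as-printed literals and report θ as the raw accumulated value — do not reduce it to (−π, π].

after step 1 (δ=-0.45, a=-2.5): (-4.935716, -12.117185, -2.044539, 1.925000)
after step 2 (δ=-0.46, a=-3.2): (-5.067449, -12.374134, -2.104148, 1.445000)
after step 3 (δ=0.38, a=0.6): (-5.177650, -12.560779, -2.068076, 1.535000)

(-5.1776, -12.5608, -2.0681, 1.5350)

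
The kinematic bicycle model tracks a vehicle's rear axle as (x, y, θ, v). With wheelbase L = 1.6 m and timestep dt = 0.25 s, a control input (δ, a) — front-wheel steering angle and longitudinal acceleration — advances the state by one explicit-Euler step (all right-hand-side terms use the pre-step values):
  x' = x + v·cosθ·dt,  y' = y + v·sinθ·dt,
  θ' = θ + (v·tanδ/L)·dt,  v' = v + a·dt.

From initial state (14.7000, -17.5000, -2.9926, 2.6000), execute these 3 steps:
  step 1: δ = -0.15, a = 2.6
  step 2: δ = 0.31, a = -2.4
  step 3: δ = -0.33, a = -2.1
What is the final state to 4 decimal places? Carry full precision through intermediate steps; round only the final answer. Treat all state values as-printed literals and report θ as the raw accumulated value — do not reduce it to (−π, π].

after step 1 (δ=-0.15, a=2.6): (14.057201, -17.596487, -3.053999, 3.250000)
after step 2 (δ=0.31, a=-2.4): (13.247816, -17.667566, -2.891332, 2.650000)
after step 3 (δ=-0.33, a=-2.1): (12.605955, -17.831639, -3.033159, 2.125000)

(12.6060, -17.8316, -3.0332, 2.1250)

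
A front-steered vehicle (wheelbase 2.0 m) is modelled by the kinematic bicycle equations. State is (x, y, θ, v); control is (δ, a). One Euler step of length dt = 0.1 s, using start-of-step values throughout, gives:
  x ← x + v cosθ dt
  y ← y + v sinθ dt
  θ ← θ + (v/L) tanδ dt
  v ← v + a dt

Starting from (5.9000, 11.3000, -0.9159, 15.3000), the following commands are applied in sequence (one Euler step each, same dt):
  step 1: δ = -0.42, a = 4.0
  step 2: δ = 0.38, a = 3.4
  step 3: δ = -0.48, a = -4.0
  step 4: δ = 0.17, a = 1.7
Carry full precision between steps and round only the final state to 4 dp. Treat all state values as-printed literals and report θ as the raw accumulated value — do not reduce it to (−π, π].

after step 1 (δ=-0.42, a=4.0): (6.831888, 10.086540, -1.257528, 15.700000)
after step 2 (δ=0.38, a=3.4): (7.315714, 8.592950, -0.943989, 16.040000)
after step 3 (δ=-0.48, a=-4.0): (8.256559, 7.293863, -1.361519, 15.640000)
after step 4 (δ=0.17, a=1.7): (8.581485, 5.763988, -1.227283, 15.810000)

(8.5815, 5.7640, -1.2273, 15.8100)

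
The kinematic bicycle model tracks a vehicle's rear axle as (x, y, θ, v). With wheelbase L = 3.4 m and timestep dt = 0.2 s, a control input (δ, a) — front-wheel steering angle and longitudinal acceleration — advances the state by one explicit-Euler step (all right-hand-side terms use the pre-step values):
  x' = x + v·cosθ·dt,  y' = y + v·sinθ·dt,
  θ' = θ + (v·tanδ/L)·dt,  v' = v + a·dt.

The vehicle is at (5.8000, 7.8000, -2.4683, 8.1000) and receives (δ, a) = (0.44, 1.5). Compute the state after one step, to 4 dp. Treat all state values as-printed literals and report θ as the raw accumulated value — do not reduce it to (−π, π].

(4.5335, 6.7898, -2.2440, 8.4000)

x' = 5.8000 + 8.1000·cos(-2.4683)·0.2 = 4.5335
y' = 7.8000 + 8.1000·sin(-2.4683)·0.2 = 6.7898
θ' = -2.4683 + (8.1000/3.4)·tan(0.44)·0.2 = -2.2440
v' = 8.1000 + 1.5000·0.2 = 8.4000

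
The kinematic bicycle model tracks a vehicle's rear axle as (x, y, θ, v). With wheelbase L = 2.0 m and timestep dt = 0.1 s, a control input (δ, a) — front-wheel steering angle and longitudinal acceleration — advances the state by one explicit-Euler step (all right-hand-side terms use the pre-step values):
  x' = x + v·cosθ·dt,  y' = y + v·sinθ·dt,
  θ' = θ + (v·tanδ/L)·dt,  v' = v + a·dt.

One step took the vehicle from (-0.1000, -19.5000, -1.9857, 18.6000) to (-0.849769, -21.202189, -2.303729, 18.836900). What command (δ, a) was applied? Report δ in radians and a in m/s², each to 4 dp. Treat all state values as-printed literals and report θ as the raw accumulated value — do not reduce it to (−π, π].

δ = -0.3295, a = 2.3690

a = (v'−v)/dt = (0.236900)/0.1 = 2.3690
Δθ = θ'−θ = -0.318029;  (v·dt/L) = 18.6000·0.1/2.0 = 0.930000
tan δ = Δθ·L/(v·dt) = -0.341967  →  δ = -0.3295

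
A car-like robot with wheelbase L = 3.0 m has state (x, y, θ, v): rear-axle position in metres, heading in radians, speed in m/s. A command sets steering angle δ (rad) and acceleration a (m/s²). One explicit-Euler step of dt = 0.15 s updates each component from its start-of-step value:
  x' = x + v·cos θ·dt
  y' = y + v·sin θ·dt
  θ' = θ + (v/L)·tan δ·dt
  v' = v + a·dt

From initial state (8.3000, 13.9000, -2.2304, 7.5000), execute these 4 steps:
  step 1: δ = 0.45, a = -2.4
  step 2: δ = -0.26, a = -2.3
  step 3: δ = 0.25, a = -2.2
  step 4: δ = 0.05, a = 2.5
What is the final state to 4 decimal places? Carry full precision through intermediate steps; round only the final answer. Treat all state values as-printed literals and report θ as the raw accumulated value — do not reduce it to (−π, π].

(6.1110, 10.3469, -2.0413, 6.8400)

after step 1 (δ=0.45, a=-2.4): (7.610596, 13.010985, -2.049254, 7.140000)
after step 2 (δ=-0.26, a=-2.3): (7.117496, 12.060252, -2.144224, 6.795000)
after step 3 (δ=0.25, a=-2.2): (6.564538, 11.204035, -2.057472, 6.465000)
after step 4 (δ=0.05, a=2.5): (6.110995, 10.346880, -2.041296, 6.840000)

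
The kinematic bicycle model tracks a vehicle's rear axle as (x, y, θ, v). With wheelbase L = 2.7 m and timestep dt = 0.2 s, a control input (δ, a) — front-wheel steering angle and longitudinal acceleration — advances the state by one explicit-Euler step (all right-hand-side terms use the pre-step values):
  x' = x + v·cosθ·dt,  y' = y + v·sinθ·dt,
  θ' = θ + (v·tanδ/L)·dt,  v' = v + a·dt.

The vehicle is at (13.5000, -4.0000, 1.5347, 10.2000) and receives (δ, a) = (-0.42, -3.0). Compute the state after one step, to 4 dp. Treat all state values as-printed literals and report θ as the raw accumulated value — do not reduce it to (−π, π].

(13.5736, -1.9613, 1.1973, 9.6000)

x' = 13.5000 + 10.2000·cos(1.5347)·0.2 = 13.5736
y' = -4.0000 + 10.2000·sin(1.5347)·0.2 = -1.9613
θ' = 1.5347 + (10.2000/2.7)·tan(-0.42)·0.2 = 1.1973
v' = 10.2000 − 3.0000·0.2 = 9.6000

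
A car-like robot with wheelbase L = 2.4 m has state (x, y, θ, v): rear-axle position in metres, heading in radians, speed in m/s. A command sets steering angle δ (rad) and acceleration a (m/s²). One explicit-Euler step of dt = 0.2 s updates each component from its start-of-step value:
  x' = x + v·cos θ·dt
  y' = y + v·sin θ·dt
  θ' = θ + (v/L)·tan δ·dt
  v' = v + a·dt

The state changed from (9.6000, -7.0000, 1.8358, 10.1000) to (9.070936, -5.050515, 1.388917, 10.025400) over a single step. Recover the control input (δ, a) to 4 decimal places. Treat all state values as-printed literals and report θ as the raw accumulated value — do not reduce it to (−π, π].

δ = -0.4881, a = -0.3730

a = (v'−v)/dt = (-0.074600)/0.2 = -0.3730
Δθ = θ'−θ = -0.446883;  (v·dt/L) = 10.1000·0.2/2.4 = 0.841667
tan δ = Δθ·L/(v·dt) = -0.530950  →  δ = -0.4881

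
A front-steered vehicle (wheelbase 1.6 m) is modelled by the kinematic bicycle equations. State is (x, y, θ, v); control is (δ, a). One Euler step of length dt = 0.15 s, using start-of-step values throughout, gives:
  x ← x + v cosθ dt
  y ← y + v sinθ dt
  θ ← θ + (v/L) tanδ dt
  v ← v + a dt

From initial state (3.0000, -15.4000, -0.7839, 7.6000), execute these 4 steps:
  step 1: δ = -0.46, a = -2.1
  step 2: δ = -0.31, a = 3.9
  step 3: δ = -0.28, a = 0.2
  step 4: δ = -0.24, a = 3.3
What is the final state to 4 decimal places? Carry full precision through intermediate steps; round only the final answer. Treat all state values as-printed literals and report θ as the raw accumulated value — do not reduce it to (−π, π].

(4.5222, -19.5347, -1.7491, 8.3950)

after step 1 (δ=-0.46, a=-2.1): (3.807308, -16.204893, -1.136907, 7.285000)
after step 2 (δ=-0.31, a=3.9): (4.266704, -17.196386, -1.355681, 7.870000)
after step 3 (δ=-0.28, a=0.2): (4.518693, -18.349678, -1.567842, 7.900000)
after step 4 (δ=-0.24, a=3.3): (4.522194, -19.534673, -1.749085, 8.395000)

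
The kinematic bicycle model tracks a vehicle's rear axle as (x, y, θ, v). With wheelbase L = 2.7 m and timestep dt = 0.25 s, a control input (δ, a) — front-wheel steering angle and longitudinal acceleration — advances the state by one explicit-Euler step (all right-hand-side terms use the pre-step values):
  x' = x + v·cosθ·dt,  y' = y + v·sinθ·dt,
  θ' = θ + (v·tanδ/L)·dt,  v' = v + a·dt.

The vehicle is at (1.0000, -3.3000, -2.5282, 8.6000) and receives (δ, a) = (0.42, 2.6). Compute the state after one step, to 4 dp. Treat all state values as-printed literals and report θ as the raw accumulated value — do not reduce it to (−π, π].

x' = 1.0000 + 8.6000·cos(-2.5282)·0.25 = -0.7581
y' = -3.3000 + 8.6000·sin(-2.5282)·0.25 = -4.5376
θ' = -2.5282 + (8.6000/2.7)·tan(0.42)·0.25 = -2.1726
v' = 8.6000 + 2.6000·0.25 = 9.2500

(-0.7581, -4.5376, -2.1726, 9.2500)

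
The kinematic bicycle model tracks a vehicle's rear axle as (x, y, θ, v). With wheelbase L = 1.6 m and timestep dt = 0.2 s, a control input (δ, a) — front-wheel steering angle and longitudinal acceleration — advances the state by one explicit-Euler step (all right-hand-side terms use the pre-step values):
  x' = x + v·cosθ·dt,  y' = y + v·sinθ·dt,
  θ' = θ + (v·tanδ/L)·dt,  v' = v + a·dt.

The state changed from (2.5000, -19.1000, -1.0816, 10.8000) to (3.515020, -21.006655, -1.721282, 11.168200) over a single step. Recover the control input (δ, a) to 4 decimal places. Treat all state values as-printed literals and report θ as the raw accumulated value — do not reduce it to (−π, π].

δ = -0.4425, a = 1.8410

a = (v'−v)/dt = (0.368200)/0.2 = 1.8410
Δθ = θ'−θ = -0.639682;  (v·dt/L) = 10.8000·0.2/1.6 = 1.350000
tan δ = Δθ·L/(v·dt) = -0.473839  →  δ = -0.4425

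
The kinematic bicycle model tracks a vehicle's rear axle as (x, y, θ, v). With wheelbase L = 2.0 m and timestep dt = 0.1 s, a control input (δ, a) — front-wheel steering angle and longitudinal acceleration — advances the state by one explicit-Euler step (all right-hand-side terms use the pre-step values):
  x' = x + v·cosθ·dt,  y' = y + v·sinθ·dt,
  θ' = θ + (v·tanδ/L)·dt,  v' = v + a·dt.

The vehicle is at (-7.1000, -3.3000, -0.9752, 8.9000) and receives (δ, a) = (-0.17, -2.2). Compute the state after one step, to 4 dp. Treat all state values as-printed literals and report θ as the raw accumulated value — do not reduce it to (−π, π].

x' = -7.1000 + 8.9000·cos(-0.9752)·0.1 = -6.6007
y' = -3.3000 + 8.9000·sin(-0.9752)·0.1 = -4.0368
θ' = -0.9752 + (8.9000/2.0)·tan(-0.17)·0.1 = -1.0516
v' = 8.9000 − 2.2000·0.1 = 8.6800

(-6.6007, -4.0368, -1.0516, 8.6800)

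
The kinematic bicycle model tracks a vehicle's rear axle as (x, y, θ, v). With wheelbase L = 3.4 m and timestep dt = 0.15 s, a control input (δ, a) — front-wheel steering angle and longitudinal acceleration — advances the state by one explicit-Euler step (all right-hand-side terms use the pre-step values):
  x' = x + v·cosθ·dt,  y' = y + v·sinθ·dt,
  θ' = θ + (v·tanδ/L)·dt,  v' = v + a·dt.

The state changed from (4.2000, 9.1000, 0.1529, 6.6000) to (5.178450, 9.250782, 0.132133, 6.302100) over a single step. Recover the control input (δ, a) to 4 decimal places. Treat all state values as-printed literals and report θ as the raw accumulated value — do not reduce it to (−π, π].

δ = -0.0712, a = -1.9860

a = (v'−v)/dt = (-0.297900)/0.15 = -1.9860
Δθ = θ'−θ = -0.020767;  (v·dt/L) = 6.6000·0.15/3.4 = 0.291176
tan δ = Δθ·L/(v·dt) = -0.071321  →  δ = -0.0712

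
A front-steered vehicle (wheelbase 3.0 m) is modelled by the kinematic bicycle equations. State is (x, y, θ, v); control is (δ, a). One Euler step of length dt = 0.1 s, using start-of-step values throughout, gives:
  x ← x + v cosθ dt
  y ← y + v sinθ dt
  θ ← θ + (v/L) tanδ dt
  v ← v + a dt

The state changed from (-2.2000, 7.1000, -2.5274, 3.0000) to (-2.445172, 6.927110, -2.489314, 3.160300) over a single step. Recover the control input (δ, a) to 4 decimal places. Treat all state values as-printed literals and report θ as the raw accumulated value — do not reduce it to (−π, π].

δ = 0.3639, a = 1.6030

a = (v'−v)/dt = (0.160300)/0.1 = 1.6030
Δθ = θ'−θ = 0.038086;  (v·dt/L) = 3.0000·0.1/3.0 = 0.100000
tan δ = Δθ·L/(v·dt) = 0.380860  →  δ = 0.3639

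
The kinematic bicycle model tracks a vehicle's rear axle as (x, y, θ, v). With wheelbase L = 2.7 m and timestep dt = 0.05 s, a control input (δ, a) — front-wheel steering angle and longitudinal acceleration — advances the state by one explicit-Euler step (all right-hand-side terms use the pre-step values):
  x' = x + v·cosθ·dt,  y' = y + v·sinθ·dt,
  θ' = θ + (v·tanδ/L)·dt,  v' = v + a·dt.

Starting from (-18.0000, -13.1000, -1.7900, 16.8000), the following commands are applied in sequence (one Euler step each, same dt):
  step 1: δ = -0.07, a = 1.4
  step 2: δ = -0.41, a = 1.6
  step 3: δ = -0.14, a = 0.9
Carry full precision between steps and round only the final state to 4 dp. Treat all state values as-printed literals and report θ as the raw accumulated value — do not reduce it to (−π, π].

after step 1 (δ=-0.07, a=1.4): (-18.182660, -13.919900, -1.811813, 16.870000)
after step 2 (δ=-0.41, a=1.6): (-18.383995, -14.739019, -1.947595, 16.950000)
after step 3 (δ=-0.14, a=0.9): (-18.695830, -15.527064, -1.991829, 16.995000)

(-18.6958, -15.5271, -1.9918, 16.9950)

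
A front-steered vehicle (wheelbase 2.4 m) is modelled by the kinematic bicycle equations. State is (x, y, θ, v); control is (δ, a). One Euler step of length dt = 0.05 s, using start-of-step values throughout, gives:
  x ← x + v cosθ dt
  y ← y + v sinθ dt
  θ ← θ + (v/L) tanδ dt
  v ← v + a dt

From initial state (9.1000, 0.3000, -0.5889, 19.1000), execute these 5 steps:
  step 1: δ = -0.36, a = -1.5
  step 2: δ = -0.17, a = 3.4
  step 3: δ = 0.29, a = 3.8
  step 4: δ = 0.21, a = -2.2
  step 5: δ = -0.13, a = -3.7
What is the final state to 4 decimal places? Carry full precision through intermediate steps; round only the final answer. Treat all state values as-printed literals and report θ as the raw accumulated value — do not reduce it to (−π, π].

after step 1 (δ=-0.36, a=-1.5): (9.894132, -0.230452, -0.738677, 19.025000)
after step 2 (δ=-0.17, a=3.4): (10.597449, -0.870938, -0.806714, 19.195000)
after step 3 (δ=0.29, a=3.8): (11.261475, -1.563894, -0.687380, 19.385000)
after step 4 (δ=0.21, a=-2.2): (12.010620, -2.178897, -0.601301, 19.275000)
after step 5 (δ=-0.13, a=-3.7): (12.805328, -2.724106, -0.653801, 19.090000)

(12.8053, -2.7241, -0.6538, 19.0900)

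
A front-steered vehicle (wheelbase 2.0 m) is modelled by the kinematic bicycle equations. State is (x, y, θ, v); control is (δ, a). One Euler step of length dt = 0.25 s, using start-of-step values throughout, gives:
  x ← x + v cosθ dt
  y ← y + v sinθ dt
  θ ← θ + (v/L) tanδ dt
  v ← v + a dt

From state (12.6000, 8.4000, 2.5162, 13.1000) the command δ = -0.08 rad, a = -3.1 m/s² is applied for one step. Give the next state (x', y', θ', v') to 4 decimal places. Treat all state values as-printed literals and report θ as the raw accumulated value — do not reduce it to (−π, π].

(9.9448, 10.3172, 2.3849, 12.3250)

x' = 12.6000 + 13.1000·cos(2.5162)·0.25 = 9.9448
y' = 8.4000 + 13.1000·sin(2.5162)·0.25 = 10.3172
θ' = 2.5162 + (13.1000/2.0)·tan(-0.08)·0.25 = 2.3849
v' = 13.1000 − 3.1000·0.25 = 12.3250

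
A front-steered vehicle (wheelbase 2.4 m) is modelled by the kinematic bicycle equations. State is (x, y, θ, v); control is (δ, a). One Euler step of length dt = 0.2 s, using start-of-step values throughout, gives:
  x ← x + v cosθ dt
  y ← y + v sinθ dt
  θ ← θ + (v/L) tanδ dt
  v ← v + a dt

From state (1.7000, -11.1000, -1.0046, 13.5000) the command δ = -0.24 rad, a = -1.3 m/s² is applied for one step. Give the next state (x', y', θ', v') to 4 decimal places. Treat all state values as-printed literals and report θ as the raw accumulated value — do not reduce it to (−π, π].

(3.1483, -13.3787, -1.2799, 13.2400)

x' = 1.7000 + 13.5000·cos(-1.0046)·0.2 = 3.1483
y' = -11.1000 + 13.5000·sin(-1.0046)·0.2 = -13.3787
θ' = -1.0046 + (13.5000/2.4)·tan(-0.24)·0.2 = -1.2799
v' = 13.5000 − 1.3000·0.2 = 13.2400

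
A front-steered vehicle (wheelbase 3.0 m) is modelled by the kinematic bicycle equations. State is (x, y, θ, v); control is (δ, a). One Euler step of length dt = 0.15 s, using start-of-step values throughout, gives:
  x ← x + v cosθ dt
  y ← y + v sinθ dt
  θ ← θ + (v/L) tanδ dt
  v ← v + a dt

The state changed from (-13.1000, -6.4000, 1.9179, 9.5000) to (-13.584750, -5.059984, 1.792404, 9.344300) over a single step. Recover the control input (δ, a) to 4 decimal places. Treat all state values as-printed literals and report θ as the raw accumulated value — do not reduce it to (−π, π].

δ = -0.2583, a = -1.0380

a = (v'−v)/dt = (-0.155700)/0.15 = -1.0380
Δθ = θ'−θ = -0.125496;  (v·dt/L) = 9.5000·0.15/3.0 = 0.475000
tan δ = Δθ·L/(v·dt) = -0.264202  →  δ = -0.2583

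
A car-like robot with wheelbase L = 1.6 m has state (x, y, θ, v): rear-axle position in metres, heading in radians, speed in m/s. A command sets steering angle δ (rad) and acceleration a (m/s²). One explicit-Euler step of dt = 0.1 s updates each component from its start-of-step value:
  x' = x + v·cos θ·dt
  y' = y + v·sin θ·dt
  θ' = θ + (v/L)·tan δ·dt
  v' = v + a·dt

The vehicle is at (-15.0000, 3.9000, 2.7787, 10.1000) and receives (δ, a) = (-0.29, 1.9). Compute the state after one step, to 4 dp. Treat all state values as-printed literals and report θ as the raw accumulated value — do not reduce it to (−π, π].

(-15.9442, 4.2585, 2.5903, 10.2900)

x' = -15.0000 + 10.1000·cos(2.7787)·0.1 = -15.9442
y' = 3.9000 + 10.1000·sin(2.7787)·0.1 = 4.2585
θ' = 2.7787 + (10.1000/1.6)·tan(-0.29)·0.1 = 2.5903
v' = 10.1000 + 1.9000·0.1 = 10.2900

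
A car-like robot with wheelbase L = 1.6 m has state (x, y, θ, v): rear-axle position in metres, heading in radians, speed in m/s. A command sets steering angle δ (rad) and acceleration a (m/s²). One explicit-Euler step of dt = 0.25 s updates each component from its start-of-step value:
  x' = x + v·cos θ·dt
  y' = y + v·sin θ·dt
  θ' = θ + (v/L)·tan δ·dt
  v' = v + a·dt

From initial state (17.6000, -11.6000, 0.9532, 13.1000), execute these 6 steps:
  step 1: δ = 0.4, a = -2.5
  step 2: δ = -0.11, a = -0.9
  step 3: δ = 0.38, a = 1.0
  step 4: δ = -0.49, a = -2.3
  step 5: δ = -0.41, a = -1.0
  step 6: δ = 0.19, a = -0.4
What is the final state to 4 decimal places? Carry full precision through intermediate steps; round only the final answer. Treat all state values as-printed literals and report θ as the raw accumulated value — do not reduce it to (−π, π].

after step 1 (δ=0.4, a=-2.5): (19.496478, -8.929982, 1.818605, 12.475000)
after step 2 (δ=-0.11, a=-0.9): (18.731511, -5.906503, 1.603322, 12.250000)
after step 3 (δ=0.38, a=1.0): (18.631919, -2.845622, 2.367823, 12.500000)
after step 4 (δ=-0.49, a=-2.3): (16.396665, -0.661757, 1.326049, 11.925000)
after step 5 (δ=-0.41, a=-1.0): (17.119056, 2.230647, 0.516209, 11.675000)
after step 6 (δ=0.19, a=-0.4): (19.657483, 3.671303, 0.867042, 11.575000)

(19.6575, 3.6713, 0.8670, 11.5750)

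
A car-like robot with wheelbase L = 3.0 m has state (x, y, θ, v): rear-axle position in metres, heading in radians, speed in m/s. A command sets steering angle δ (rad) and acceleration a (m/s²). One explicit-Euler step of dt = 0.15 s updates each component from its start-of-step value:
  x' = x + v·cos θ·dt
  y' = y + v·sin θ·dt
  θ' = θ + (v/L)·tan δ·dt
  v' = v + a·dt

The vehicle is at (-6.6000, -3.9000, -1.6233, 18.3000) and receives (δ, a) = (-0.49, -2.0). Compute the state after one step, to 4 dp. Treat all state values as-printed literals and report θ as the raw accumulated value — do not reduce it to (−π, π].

x' = -6.6000 + 18.3000·cos(-1.6233)·0.15 = -6.7441
y' = -3.9000 + 18.3000·sin(-1.6233)·0.15 = -6.6412
θ' = -1.6233 + (18.3000/3.0)·tan(-0.49)·0.15 = -2.1114
v' = 18.3000 − 2.0000·0.15 = 18.0000

(-6.7441, -6.6412, -2.1114, 18.0000)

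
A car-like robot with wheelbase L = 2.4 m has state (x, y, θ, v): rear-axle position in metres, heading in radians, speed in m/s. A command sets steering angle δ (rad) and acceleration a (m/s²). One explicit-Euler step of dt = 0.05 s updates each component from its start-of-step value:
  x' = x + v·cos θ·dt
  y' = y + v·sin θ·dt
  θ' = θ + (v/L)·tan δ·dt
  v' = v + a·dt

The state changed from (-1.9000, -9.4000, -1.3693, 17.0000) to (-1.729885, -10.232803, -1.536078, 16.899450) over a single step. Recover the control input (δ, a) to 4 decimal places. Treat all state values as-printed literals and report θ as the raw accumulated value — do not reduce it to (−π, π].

δ = -0.4401, a = -2.0110

a = (v'−v)/dt = (-0.100550)/0.05 = -2.0110
Δθ = θ'−θ = -0.166778;  (v·dt/L) = 17.0000·0.05/2.4 = 0.354167
tan δ = Δθ·L/(v·dt) = -0.470903  →  δ = -0.4401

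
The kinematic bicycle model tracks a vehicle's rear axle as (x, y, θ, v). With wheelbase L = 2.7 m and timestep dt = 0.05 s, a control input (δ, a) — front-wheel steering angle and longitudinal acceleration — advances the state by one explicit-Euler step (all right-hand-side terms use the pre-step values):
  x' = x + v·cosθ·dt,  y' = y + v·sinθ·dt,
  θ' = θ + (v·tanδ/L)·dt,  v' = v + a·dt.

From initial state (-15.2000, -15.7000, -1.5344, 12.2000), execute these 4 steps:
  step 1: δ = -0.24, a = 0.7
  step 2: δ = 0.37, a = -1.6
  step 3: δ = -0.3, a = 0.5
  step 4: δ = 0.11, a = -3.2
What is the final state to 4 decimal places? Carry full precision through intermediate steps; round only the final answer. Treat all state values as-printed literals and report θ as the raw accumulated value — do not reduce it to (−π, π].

after step 1 (δ=-0.24, a=0.7): (-15.177803, -16.309596, -1.589688, 12.235000)
after step 2 (δ=0.37, a=-1.6): (-15.189359, -16.921237, -1.501808, 12.155000)
after step 3 (δ=-0.3, a=0.5): (-15.147465, -17.527541, -1.571437, 12.180000)
after step 4 (δ=0.11, a=-3.2): (-15.147855, -18.136541, -1.546526, 12.020000)

(-15.1479, -18.1365, -1.5465, 12.0200)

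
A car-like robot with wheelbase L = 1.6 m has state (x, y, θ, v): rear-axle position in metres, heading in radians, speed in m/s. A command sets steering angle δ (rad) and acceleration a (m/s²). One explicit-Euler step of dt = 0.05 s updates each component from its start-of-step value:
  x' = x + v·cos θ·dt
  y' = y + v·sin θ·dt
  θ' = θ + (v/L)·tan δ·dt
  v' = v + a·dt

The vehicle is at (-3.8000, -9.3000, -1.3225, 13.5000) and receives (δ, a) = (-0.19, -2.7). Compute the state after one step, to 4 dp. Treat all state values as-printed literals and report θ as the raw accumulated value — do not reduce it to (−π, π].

(-3.6341, -9.9543, -1.4036, 13.3650)

x' = -3.8000 + 13.5000·cos(-1.3225)·0.05 = -3.6341
y' = -9.3000 + 13.5000·sin(-1.3225)·0.05 = -9.9543
θ' = -1.3225 + (13.5000/1.6)·tan(-0.19)·0.05 = -1.4036
v' = 13.5000 − 2.7000·0.05 = 13.3650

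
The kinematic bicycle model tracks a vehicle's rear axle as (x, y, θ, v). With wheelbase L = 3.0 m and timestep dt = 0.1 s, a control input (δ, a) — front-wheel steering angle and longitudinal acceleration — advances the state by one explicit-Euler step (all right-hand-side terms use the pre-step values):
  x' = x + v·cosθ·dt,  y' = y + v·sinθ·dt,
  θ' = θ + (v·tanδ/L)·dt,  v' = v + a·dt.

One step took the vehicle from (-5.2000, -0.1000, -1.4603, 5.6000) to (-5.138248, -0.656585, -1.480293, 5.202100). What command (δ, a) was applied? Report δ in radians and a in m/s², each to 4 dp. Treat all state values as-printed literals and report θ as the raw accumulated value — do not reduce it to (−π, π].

a = (v'−v)/dt = (-0.397900)/0.1 = -3.9790
Δθ = θ'−θ = -0.019993;  (v·dt/L) = 5.6000·0.1/3.0 = 0.186667
tan δ = Δθ·L/(v·dt) = -0.107105  →  δ = -0.1067

δ = -0.1067, a = -3.9790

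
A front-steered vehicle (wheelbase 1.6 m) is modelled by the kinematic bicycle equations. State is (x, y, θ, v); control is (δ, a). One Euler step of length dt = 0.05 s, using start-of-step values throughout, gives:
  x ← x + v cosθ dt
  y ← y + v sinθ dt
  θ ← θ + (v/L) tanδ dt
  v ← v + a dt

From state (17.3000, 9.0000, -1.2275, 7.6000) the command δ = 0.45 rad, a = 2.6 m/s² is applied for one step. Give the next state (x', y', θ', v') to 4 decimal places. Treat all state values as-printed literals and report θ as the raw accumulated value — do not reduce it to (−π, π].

(17.4279, 8.6422, -1.1128, 7.7300)

x' = 17.3000 + 7.6000·cos(-1.2275)·0.05 = 17.4279
y' = 9.0000 + 7.6000·sin(-1.2275)·0.05 = 8.6422
θ' = -1.2275 + (7.6000/1.6)·tan(0.45)·0.05 = -1.1128
v' = 7.6000 + 2.6000·0.05 = 7.7300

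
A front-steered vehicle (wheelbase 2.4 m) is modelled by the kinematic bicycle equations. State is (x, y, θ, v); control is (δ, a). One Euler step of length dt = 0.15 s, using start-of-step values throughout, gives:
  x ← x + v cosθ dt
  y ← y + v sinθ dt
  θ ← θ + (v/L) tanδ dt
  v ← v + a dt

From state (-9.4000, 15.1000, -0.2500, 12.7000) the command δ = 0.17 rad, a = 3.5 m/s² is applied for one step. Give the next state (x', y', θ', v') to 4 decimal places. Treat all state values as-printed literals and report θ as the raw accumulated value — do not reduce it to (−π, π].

x' = -9.4000 + 12.7000·cos(-0.2500)·0.15 = -7.5542
y' = 15.1000 + 12.7000·sin(-0.2500)·0.15 = 14.6287
θ' = -0.2500 + (12.7000/2.4)·tan(0.17)·0.15 = -0.1137
v' = 12.7000 + 3.5000·0.15 = 13.2250

(-7.5542, 14.6287, -0.1137, 13.2250)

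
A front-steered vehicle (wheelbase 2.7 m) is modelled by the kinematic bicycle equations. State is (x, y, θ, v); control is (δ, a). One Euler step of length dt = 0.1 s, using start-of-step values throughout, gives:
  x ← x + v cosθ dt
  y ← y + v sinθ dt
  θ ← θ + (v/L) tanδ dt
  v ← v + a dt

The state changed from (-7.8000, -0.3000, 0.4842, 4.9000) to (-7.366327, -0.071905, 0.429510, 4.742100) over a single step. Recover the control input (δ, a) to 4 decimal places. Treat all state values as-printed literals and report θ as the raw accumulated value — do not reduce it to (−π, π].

a = (v'−v)/dt = (-0.157900)/0.1 = -1.5790
Δθ = θ'−θ = -0.054690;  (v·dt/L) = 4.9000·0.1/2.7 = 0.181481
tan δ = Δθ·L/(v·dt) = -0.301353  →  δ = -0.2927

δ = -0.2927, a = -1.5790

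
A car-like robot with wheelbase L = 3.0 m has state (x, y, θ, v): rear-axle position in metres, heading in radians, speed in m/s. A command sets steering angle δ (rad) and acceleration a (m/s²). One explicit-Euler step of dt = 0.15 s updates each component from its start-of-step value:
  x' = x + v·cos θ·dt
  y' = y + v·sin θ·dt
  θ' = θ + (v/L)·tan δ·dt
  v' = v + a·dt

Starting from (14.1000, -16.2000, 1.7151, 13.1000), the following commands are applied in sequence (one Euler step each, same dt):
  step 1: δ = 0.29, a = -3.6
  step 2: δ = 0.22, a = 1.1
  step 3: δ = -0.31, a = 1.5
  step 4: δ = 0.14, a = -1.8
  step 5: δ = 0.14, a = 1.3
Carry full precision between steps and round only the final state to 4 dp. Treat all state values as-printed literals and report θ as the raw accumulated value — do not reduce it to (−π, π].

after step 1 (δ=0.29, a=-3.6): (13.817426, -14.255424, 1.910560, 12.560000)
after step 2 (δ=0.22, a=1.1): (13.189556, -12.479126, 2.050993, 12.725000)
after step 3 (δ=-0.31, a=1.5): (12.307801, -10.786248, 1.847185, 12.950000)
after step 4 (δ=0.14, a=-1.8): (11.777726, -8.917471, 1.938432, 12.680000)
after step 5 (δ=0.14, a=1.3): (11.094128, -7.142563, 2.027776, 12.875000)

(11.0941, -7.1426, 2.0278, 12.8750)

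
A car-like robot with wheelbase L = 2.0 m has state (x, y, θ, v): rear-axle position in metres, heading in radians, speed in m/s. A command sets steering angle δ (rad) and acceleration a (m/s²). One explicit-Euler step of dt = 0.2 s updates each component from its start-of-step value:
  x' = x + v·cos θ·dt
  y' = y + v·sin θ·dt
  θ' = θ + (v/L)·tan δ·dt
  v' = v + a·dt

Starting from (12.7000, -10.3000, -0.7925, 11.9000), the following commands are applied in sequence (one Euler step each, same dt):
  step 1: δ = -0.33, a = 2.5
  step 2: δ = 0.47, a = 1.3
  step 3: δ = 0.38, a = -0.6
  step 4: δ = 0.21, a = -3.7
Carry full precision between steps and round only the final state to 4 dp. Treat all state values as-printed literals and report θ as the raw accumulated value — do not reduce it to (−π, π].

after step 1 (δ=-0.33, a=2.5): (14.370920, -11.994823, -1.200105, 12.400000)
after step 2 (δ=0.47, a=1.3): (15.269325, -14.306374, -0.570227, 12.660000)
after step 3 (δ=0.38, a=-0.6): (17.400709, -15.673206, -0.064570, 12.540000)
after step 4 (δ=0.21, a=-3.7): (19.903482, -15.835036, 0.202710, 11.800000)

(19.9035, -15.8350, 0.2027, 11.8000)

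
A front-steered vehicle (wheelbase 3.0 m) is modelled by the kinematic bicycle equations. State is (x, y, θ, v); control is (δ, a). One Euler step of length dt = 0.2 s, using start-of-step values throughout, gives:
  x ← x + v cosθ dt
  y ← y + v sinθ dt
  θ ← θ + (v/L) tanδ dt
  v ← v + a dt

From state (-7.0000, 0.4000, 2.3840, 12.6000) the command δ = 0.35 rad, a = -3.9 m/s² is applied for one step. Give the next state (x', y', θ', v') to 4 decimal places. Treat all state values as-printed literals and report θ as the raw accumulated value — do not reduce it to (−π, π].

(-8.8308, 2.1317, 2.6906, 11.8200)

x' = -7.0000 + 12.6000·cos(2.3840)·0.2 = -8.8308
y' = 0.4000 + 12.6000·sin(2.3840)·0.2 = 2.1317
θ' = 2.3840 + (12.6000/3.0)·tan(0.35)·0.2 = 2.6906
v' = 12.6000 − 3.9000·0.2 = 11.8200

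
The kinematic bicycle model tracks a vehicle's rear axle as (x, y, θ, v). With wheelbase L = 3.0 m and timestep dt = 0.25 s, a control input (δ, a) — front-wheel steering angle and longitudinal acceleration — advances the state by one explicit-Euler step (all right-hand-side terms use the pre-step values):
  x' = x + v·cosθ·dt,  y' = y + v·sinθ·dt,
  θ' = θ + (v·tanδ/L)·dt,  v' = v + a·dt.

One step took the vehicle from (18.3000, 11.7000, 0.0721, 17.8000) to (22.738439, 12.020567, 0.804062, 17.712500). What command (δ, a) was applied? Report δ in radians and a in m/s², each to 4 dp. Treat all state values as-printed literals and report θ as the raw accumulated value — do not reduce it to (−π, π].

a = (v'−v)/dt = (-0.087500)/0.25 = -0.3500
Δθ = θ'−θ = 0.731962;  (v·dt/L) = 17.8000·0.25/3.0 = 1.483333
tan δ = Δθ·L/(v·dt) = 0.493458  →  δ = 0.4584

δ = 0.4584, a = -0.3500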